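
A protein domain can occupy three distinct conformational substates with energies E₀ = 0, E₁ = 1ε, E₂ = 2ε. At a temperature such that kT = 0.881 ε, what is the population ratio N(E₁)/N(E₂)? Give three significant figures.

n₁/n₂ = exp[−(E₁−E₂)/kT] = exp(−(-1ε)/(0.881ε)) = exp(1.1351) = 3.11.

3.11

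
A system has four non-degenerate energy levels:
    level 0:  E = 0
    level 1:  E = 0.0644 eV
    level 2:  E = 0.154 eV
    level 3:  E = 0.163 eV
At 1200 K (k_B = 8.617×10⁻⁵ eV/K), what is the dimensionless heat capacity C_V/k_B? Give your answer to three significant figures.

k_BT = 8.617×10⁻⁵ × 1200 K = 0.10340 eV.
Eᵢ/kT = 0, 0.62282, 1.4894, 1.5764.
Z = Σ e^(−Eᵢ/kT) = e^(−0) + e^(−0.62282) + e^(−1.4894) + e^(−1.5764) = 1.0000 + 0.53643 + 0.22551 + 0.20672 = 1.9687.
⟨E⟩ = 0.052304 eV, ⟨E²⟩ = 0.0066365 eV².
C_V/k_B = (⟨E²⟩ − ⟨E⟩²)/(kT)² = (0.0066365 − 0.0027357)/0.010692 = 0.365.

0.365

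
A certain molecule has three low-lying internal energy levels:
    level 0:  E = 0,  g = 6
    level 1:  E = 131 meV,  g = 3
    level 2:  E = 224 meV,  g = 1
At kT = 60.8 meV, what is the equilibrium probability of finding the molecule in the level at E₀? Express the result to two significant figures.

Eᵢ/kT = 0, 2.155, 3.684.
Z = Σ gᵢe^(−Eᵢ/kT) = 6·e^(−0) + 3·e^(−2.155) + 1·e^(−3.684) = 6.000 + 0.3477 + 0.02512 = 6.373.
P₀ = g₀ e^(−E₀/kT) / Z = 6.000/6.373 = 0.94.

0.94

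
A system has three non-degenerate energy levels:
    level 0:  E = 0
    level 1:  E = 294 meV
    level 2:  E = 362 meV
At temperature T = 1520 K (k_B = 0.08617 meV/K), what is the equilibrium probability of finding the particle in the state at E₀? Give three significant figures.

0.855

k_BT = 0.08617 × 1520 K = 130.98 meV.
Eᵢ/kT = 0, 2.2446, 2.7638.
Z = Σ e^(−Eᵢ/kT) = e^(−0) + e^(−2.2446) + e^(−2.7638) = 1.0000 + 0.10597 + 0.063052 = 1.1690.
P₀ = e^(−E₀/kT) / Z = 1.0000/1.1690 = 0.855.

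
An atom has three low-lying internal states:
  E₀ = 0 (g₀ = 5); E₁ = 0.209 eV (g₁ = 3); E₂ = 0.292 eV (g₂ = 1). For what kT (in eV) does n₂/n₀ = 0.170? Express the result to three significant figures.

n₂/n₀ = (g₂/g₀) exp[−(E₂−E₀)/kT] = 0.170.
⇒ (E₂−E₀)/kT = ln((1/5)/0.170) = ln(1.1765) = 0.16254.
kT = 0.292 eV / 0.16254 = 1.80 eV.

1.80 eV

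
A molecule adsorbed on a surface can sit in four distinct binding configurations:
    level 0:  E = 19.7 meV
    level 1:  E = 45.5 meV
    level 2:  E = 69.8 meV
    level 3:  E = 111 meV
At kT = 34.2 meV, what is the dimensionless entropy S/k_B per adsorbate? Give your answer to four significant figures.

Eᵢ/kT = 0.576023, 1.33041, 2.04094, 3.24561.
Z = Σ e^(−Eᵢ/kT) = e^(−0.576023) + e^(−1.33041) + e^(−2.04094) + e^(−3.24561) = 0.562130 + 0.264369 + 0.129907 + 0.0389448 = 0.995351.
⟨E⟩ = Σ EᵢPᵢ = 36.6636 meV.
S/k_B = ln Z + ⟨E⟩/kT = ln(0.995351) + 36.6636/34.2 = -0.00465984 + 1.07204 = 1.067.

1.067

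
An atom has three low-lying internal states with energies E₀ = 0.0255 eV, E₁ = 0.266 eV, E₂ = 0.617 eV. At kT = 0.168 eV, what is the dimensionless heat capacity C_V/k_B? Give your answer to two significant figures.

0.55

Eᵢ/kT = 0.1518, 1.583, 3.673.
Z = Σ e^(−Eᵢ/kT) = e^(−0.1518) + e^(−1.583) + e^(−3.673) = 0.8592 + 0.2054 + 0.02540 = 1.090.
⟨E⟩ = 0.08460 eV, ⟨E²⟩ = 0.02272 eV².
C_V/k_B = (⟨E²⟩ − ⟨E⟩²)/(kT)² = (0.02272 − 0.007157)/0.02822 = 0.55.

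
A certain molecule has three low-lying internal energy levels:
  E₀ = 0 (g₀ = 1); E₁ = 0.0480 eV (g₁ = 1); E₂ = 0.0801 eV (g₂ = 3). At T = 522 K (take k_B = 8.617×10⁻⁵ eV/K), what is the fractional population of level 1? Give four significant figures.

k_BT = 8.617×10⁻⁵ × 522 K = 0.0449807 eV.
Eᵢ/kT = 0, 1.06712, 1.78076.
Z = Σ gᵢe^(−Eᵢ/kT) = 1·e^(−0) + 1·e^(−1.06712) + 3·e^(−1.78076) = 1.00000 + 0.343998 + 0.505530 = 1.84953.
P₁ = g₁ e^(−E₁/kT) / Z = 0.343998/1.84953 = 0.1860.

0.1860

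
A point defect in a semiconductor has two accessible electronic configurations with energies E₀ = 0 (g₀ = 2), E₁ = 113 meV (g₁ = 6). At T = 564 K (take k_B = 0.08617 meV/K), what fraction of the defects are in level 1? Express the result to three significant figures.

0.227

k_BT = 0.08617 × 564 K = 48.600 meV.
Eᵢ/kT = 0, 2.3251.
Z = Σ gᵢe^(−Eᵢ/kT) = 2·e^(−0) + 6·e^(−2.3251) = 2.0000 + 0.58664 = 2.5866.
P₁ = g₁ e^(−E₁/kT) / Z = 0.58664/2.5866 = 0.227.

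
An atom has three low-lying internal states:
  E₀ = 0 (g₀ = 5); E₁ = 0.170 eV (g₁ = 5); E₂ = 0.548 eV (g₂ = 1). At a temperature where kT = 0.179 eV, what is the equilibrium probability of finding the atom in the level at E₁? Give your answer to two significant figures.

Eᵢ/kT = 0, 0.9497, 3.061.
Z = Σ gᵢe^(−Eᵢ/kT) = 5·e^(−0) + 5·e^(−0.9497) + 1·e^(−3.061) = 5.000 + 1.934 + 0.04684 = 6.981.
P₁ = g₁ e^(−E₁/kT) / Z = 1.934/6.981 = 0.28.

0.28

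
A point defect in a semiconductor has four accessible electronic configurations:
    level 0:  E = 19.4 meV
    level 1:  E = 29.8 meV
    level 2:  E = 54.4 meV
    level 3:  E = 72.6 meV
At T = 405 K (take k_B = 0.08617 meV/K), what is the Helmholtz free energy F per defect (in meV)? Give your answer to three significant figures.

-10.1 meV

k_BT = 0.08617 × 405 K = 34.899 meV.
Eᵢ/kT = 0.55589, 0.85389, 1.5588, 2.0803.
Z = Σ e^(−Eᵢ/kT) = e^(−0.55589) + e^(−0.85389) + e^(−1.5588) + e^(−2.0803) = 0.57356 + 0.42576 + 0.21039 + 0.12489 = 1.3346.
F = −kT ln Z = −34.899 × ln(1.3346) = −34.899 × 0.28863 = -10.1 meV.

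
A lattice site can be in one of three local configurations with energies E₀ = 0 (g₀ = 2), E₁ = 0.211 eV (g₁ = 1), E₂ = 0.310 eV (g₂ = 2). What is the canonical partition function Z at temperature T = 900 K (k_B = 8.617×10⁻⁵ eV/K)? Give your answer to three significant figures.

Z = 2.10

k_BT = 8.617×10⁻⁵ × 900 K = 0.077553 eV.
Eᵢ/kT = 0, 2.7207, 3.9973.
Z = Σ gᵢe^(−Eᵢ/kT) = 2·e^(−0) + 1·e^(−2.7207) + 2·e^(−3.9973) = 2.0000 + 0.065829 + 0.036730 = 2.1026.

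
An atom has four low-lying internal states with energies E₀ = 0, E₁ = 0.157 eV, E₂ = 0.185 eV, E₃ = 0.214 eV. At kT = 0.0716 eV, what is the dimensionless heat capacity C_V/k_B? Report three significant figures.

0.977

Eᵢ/kT = 0, 2.1927, 2.5838, 2.9888.
Z = Σ e^(−Eᵢ/kT) = e^(−0) + e^(−2.1927) + e^(−2.5838) + e^(−2.9888) = 1.0000 + 0.11161 + 0.075487 + 0.050348 = 1.2374.
⟨E⟩ = 0.034154 eV, ⟨E²⟩ = 0.0061745 eV².
C_V/k_B = (⟨E²⟩ − ⟨E⟩²)/(kT)² = (0.0061745 − 0.0011665)/0.0051266 = 0.977.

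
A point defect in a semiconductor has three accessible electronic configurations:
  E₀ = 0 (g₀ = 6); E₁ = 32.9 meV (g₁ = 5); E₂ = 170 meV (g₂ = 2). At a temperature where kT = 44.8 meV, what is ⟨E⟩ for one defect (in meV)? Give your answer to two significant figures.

10 meV

Eᵢ/kT = 0, 0.7344, 3.795.
Z = Σ gᵢe^(−Eᵢ/kT) = 6·e^(−0) + 5·e^(−0.7344) + 2·e^(−3.795) = 6.000 + 2.399 + 0.04497 = 8.444.
⟨E⟩ = Σ Eᵢ gᵢe^(−Eᵢ/kT) / Z = (0·6.000 + 32.9·2.399 + 170·0.04497) / 8.444 = 10 meV.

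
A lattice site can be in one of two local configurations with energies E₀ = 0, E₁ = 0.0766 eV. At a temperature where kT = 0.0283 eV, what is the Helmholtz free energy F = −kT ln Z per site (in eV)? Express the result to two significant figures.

-0.0018 eV

Eᵢ/kT = 0, 2.707.
Z = Σ e^(−Eᵢ/kT) = e^(−0) + e^(−2.707) = 1.000 + 0.06674 = 1.067.
F = −kT ln Z = −0.0283 × ln(1.067) = −0.0283 × 0.06485 = -0.0018 eV.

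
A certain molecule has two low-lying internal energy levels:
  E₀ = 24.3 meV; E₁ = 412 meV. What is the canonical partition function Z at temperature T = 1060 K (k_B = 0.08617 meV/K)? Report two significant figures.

Z = 0.78

k_BT = 0.08617 × 1060 K = 91.34 meV.
Eᵢ/kT = 0.2660, 4.511.
Z = Σ e^(−Eᵢ/kT) = e^(−0.2660) + e^(−4.511) = 0.7664 + 0.01099 = 0.7774.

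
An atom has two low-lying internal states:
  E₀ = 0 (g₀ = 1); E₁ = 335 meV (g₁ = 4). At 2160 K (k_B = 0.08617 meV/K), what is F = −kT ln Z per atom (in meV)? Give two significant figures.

-94 meV

k_BT = 0.08617 × 2160 K = 186.1 meV.
Eᵢ/kT = 0, 1.800.
Z = Σ gᵢe^(−Eᵢ/kT) = 1·e^(−0) + 4·e^(−1.800) = 1.000 + 0.6612 = 1.661.
F = −kT ln Z = −186.1 × ln(1.661) = −186.1 × 0.5074 = -94 meV.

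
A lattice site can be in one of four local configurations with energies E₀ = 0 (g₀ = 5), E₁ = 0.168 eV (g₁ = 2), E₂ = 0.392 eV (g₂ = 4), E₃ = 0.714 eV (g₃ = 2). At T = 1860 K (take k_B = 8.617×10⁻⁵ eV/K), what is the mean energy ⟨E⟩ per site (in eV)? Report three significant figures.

0.0445 eV

k_BT = 8.617×10⁻⁵ × 1860 K = 0.16028 eV.
Eᵢ/kT = 0, 1.0482, 2.4457, 4.4547.
Z = Σ gᵢe^(−Eᵢ/kT) = 5·e^(−0) + 2·e^(−1.0482) + 4·e^(−2.4457) + 2·e^(−4.4547) = 5.0000 + 0.70114 + 0.34666 + 0.023248 = 6.0710.
⟨E⟩ = Σ Eᵢ gᵢe^(−Eᵢ/kT) / Z = (0·5.0000 + 0.168·0.70114 + 0.392·0.34666 + 0.714·0.023248) / 6.0710 = 0.0445 eV.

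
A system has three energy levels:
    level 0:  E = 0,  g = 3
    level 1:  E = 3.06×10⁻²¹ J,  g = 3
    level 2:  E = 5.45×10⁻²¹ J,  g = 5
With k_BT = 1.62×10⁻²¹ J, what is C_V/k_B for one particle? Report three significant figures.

0.829

Eᵢ/kT = 0, 1.8889, 3.3642.
Z = Σ gᵢe^(−Eᵢ/kT) = 3·e^(−0) + 3·e^(−1.8889) + 5·e^(−3.3642) = 3.0000 + 0.45371 + 0.17295 = 3.6267.
⟨E⟩ = 0.64271, ⟨E²⟩ = 2.5879.
C_V/k_B = (⟨E²⟩ − ⟨E⟩²)/(kT)² = (2.5879 − 0.41308)/2.6244 = 0.829.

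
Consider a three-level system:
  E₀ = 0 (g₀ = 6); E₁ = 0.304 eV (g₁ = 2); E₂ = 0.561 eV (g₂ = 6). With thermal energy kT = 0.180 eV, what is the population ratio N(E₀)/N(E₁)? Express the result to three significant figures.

16.2

n₀/n₁ = (g₀/g₁) exp[−(E₀−E₁)/kT] = (6/2) × exp(−(-0.304 eV)/(0.180 eV)) = (6/2) × exp(1.6889) = 16.2.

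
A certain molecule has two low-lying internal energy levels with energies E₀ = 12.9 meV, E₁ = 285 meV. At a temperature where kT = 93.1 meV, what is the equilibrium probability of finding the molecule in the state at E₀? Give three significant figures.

0.949

Eᵢ/kT = 0.13856, 3.0612.
Z = Σ e^(−Eᵢ/kT) = e^(−0.13856) + e^(−3.0612) = 0.87061 + 0.046831 = 0.91744.
P₀ = e^(−E₀/kT) / Z = 0.87061/0.91744 = 0.949.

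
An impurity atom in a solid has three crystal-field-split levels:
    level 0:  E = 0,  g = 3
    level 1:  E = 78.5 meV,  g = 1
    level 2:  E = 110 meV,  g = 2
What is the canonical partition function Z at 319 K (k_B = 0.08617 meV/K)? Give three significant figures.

k_BT = 0.08617 × 319 K = 27.488 meV.
Eᵢ/kT = 0, 2.8558, 4.0017.
Z = Σ gᵢe^(−Eᵢ/kT) = 3·e^(−0) + 1·e^(−2.8558) + 2·e^(−4.0017) = 3.0000 + 0.057510 + 0.036569 = 3.0941.

Z = 3.09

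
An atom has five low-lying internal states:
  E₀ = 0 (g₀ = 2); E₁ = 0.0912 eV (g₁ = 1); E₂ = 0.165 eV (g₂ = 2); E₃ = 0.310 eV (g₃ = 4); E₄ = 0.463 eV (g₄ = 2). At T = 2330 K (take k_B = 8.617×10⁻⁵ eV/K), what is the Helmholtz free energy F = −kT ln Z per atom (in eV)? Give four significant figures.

-0.3050 eV

k_BT = 8.617×10⁻⁵ × 2330 K = 0.200776 eV.
Eᵢ/kT = 0, 0.454238, 0.821811, 1.54401, 2.30605.
Z = Σ gᵢe^(−Eᵢ/kT) = 2·e^(−0) + 1·e^(−0.454238) + 2·e^(−0.821811) + 4·e^(−1.54401) + 2·e^(−2.30605) = 2.00000 + 0.634932 + 0.879270 + 0.854093 + 0.199308 = 4.56760.
F = −kT ln Z = −0.200776 × ln(4.56760) = −0.200776 × 1.51899 = -0.3050 eV.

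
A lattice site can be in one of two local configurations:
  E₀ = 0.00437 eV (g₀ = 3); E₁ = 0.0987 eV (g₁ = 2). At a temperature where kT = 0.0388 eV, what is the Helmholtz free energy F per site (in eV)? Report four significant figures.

Eᵢ/kT = 0.112629, 2.54381.
Z = Σ gᵢe^(−Eᵢ/kT) = 3·e^(−0.112629) + 2·e^(−2.54381) = 2.68045 + 0.157133 = 2.83758.
F = −kT ln Z = −0.0388 × ln(2.83758) = −0.0388 × 1.04295 = -0.04047 eV.

-0.04047 eV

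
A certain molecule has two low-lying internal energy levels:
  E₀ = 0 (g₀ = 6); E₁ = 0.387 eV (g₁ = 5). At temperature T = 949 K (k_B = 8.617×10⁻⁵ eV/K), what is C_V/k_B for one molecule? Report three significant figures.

0.162

k_BT = 8.617×10⁻⁵ × 949 K = 0.081775 eV.
Eᵢ/kT = 0, 4.7325.
Z = Σ gᵢe^(−Eᵢ/kT) = 6·e^(−0) + 5·e^(−4.7325) = 6.0000 + 0.044022 = 6.0440.
⟨E⟩ = 0.0028187 eV, ⟨E²⟩ = 0.0010909 eV².
C_V/k_B = (⟨E²⟩ − ⟨E⟩²)/(kT)² = (0.0010909 − 0.0000079451)/0.0066872 = 0.162.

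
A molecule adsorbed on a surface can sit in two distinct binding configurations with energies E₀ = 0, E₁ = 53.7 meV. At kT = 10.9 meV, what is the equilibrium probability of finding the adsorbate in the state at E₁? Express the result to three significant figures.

0.00720

Eᵢ/kT = 0, 4.9266.
Z = Σ e^(−Eᵢ/kT) = e^(−0) + e^(−4.9266) = 1.0000 + 0.0072511 = 1.0073.
P₁ = e^(−E₁/kT) / Z = 0.0072511/1.0073 = 0.00720.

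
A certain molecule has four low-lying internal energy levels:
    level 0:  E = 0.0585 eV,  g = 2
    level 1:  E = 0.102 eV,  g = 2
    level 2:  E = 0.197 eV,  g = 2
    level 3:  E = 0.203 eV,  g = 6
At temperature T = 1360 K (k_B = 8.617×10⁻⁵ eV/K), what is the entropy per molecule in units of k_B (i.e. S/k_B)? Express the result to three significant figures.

k_BT = 8.617×10⁻⁵ × 1360 K = 0.11719 eV.
Eᵢ/kT = 0.49919, 0.87038, 1.6810, 1.7322.
Z = Σ gᵢe^(−Eᵢ/kT) = 2·e^(−0.49919) + 2·e^(−0.87038) + 2·e^(−1.6810) + 6·e^(−1.7322) = 1.2140 + 0.83758 + 0.37238 + 1.0614 = 3.4854.
⟨E⟩ = Σ EᵢPᵢ = 0.12775 eV.
S/k_B = ln Z + ⟨E⟩/kT = ln(3.4854) + 0.12775/0.11719 = 1.2486 + 1.0901 = 2.34.

2.34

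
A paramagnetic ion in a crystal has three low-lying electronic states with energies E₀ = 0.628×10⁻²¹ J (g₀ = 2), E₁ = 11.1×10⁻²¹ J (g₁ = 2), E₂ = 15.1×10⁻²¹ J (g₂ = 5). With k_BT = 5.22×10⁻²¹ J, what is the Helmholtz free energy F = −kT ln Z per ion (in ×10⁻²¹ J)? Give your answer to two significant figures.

Eᵢ/kT = 0.1203, 2.126, 2.893.
Z = Σ gᵢe^(−Eᵢ/kT) = 2·e^(−0.1203) + 2·e^(−2.126) + 5·e^(−2.893) = 1.773 + 0.2386 + 0.2770 = 2.289.
F = −kT ln Z = −5.22 × ln(2.289) = −5.22 × 0.8281 = -4.3 ×10⁻²¹ J.

-4.3 ×10⁻²¹ J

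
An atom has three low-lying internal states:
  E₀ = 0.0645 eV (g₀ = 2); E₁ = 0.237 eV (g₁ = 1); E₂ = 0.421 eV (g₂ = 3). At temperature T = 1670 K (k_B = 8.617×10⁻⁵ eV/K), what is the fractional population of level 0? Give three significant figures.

k_BT = 8.617×10⁻⁵ × 1670 K = 0.14390 eV.
Eᵢ/kT = 0.44823, 1.6470, 2.9256.
Z = Σ gᵢe^(−Eᵢ/kT) = 2·e^(−0.44823) + 1·e^(−1.6470) + 3·e^(−2.9256) = 1.2775 + 0.19263 + 0.16090 = 1.6310.
P₀ = g₀ e^(−E₀/kT) / Z = 1.2775/1.6310 = 0.783.

0.783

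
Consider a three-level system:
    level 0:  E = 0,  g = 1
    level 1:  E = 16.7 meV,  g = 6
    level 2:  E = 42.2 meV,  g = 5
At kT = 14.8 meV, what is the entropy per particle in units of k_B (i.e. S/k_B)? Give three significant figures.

2.11

Eᵢ/kT = 0, 1.1284, 2.8514.
Z = Σ gᵢe^(−Eᵢ/kT) = 1·e^(−0) + 6·e^(−1.1284) + 5·e^(−2.8514) = 1.0000 + 1.9413 + 0.28882 = 3.2301.
⟨E⟩ = Σ EᵢPᵢ = 13.810 meV.
S/k_B = ln Z + ⟨E⟩/kT = ln(3.2301) + 13.810/14.8 = 1.1725 + 0.93311 = 2.11.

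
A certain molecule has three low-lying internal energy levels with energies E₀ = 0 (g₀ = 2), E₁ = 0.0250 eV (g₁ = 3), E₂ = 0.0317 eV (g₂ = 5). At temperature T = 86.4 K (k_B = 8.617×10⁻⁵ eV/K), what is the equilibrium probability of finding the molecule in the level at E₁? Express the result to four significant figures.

k_BT = 8.617×10⁻⁵ × 86.4 K = 0.00744509 eV.
Eᵢ/kT = 0, 3.35792, 4.25784.
Z = Σ gᵢe^(−Eᵢ/kT) = 2·e^(−0) + 3·e^(−3.35792) + 5·e^(−4.25784) = 2.00000 + 0.104423 + 0.0707642 = 2.17519.
P₁ = g₁ e^(−E₁/kT) / Z = 0.104423/2.17519 = 0.04801.

0.04801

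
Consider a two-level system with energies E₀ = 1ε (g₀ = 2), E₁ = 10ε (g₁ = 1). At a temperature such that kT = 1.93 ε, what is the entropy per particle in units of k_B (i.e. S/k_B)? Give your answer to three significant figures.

0.720

Eᵢ/kT = 0.51813, 5.1813.
Z = Σ gᵢe^(−Eᵢ/kT) = 2·e^(−0.51813) + 1·e^(−5.1813) = 1.1913 + 0.0056207 = 1.1969.
⟨E⟩ = Σ EᵢPᵢ = 1.0423 ε.
S/k_B = ln Z + ⟨E⟩/kT = ln(1.1969) + 1.0423/1.93 = 0.17973 + 0.54005 = 0.720.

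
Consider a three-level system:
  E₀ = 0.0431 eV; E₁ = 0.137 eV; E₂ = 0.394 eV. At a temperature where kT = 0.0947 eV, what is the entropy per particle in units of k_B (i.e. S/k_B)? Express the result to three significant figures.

0.662

Eᵢ/kT = 0.45512, 1.4467, 4.1605.
Z = Σ e^(−Eᵢ/kT) = e^(−0.45512) + e^(−1.4467) + e^(−4.1605) = 0.63437 + 0.23535 + 0.015600 = 0.88532.
⟨E⟩ = Σ EᵢPᵢ = 0.074245 eV.
S/k_B = ln Z + ⟨E⟩/kT = ln(0.88532) + 0.074245/0.0947 = -0.12181 + 0.78400 = 0.662.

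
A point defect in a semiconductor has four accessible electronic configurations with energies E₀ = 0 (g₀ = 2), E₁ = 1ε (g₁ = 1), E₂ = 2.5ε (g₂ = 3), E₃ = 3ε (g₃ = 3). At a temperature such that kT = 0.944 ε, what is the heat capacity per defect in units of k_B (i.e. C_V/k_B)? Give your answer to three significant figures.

0.926

Eᵢ/kT = 0, 1.0593, 2.6483, 3.1780.
Z = Σ gᵢe^(−Eᵢ/kT) = 2·e^(−0) + 1·e^(−1.0593) + 3·e^(−2.6483) + 3·e^(−3.1780) = 2.0000 + 0.34670 + 0.21231 + 0.12501 = 2.6840.
⟨E⟩ = 0.46666 ε, ⟨E²⟩ = 1.0427 ε².
C_V/k_B = (⟨E²⟩ − ⟨E⟩²)/(kT)² = (1.0427 − 0.21777)/0.89114 = 0.926.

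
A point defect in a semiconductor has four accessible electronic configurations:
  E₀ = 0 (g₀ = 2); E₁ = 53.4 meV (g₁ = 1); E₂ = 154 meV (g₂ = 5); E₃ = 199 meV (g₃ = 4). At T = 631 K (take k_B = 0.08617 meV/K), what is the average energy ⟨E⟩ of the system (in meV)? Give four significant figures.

k_BT = 0.08617 × 631 K = 54.3733 meV.
Eᵢ/kT = 0, 0.982100, 2.83227, 3.65988.
Z = Σ gᵢe^(−Eᵢ/kT) = 2·e^(−0) + 1·e^(−0.982100) + 5·e^(−2.83227) + 4·e^(−3.65988) = 2.00000 + 0.374524 + 0.294395 + 0.102942 = 2.77186.
⟨E⟩ = Σ Eᵢ gᵢe^(−Eᵢ/kT) / Z = (0·2.00000 + 53.4·0.374524 + 154·0.294395 + 199·0.102942) / 2.77186 = 30.96 meV.

30.96 meV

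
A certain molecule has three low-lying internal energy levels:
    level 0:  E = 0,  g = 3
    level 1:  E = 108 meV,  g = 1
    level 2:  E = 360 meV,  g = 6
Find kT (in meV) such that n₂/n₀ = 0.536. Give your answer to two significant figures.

270 meV

n₂/n₀ = (g₂/g₀) exp[−(E₂−E₀)/kT] = 0.536.
⇒ (E₂−E₀)/kT = ln((6/3)/0.536) = ln(3.731) = 1.317.
kT = 360 meV / 1.317 = 270 meV.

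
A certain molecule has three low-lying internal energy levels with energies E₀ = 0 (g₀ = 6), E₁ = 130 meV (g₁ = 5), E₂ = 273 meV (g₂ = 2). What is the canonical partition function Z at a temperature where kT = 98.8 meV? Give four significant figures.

Eᵢ/kT = 0, 1.31579, 2.76316.
Z = Σ gᵢe^(−Eᵢ/kT) = 6·e^(−0) + 5·e^(−1.31579) + 2·e^(−2.76316) = 6.00000 + 1.34131 + 0.126184 = 7.46749.

Z = 7.467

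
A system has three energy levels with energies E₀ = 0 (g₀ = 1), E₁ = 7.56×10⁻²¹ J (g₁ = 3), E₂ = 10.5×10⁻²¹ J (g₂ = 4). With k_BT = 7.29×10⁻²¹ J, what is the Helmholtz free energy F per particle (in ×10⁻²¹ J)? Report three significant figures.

Eᵢ/kT = 0, 1.0370, 1.4403.
Z = Σ gᵢe^(−Eᵢ/kT) = 1·e^(−0) + 3·e^(−1.0370) + 4·e^(−1.4403) = 1.0000 + 1.0635 + 0.94743 = 3.0109.
F = −kT ln Z = −7.29 × ln(3.0109) = −7.29 × 1.1022 = -8.04 ×10⁻²¹ J.

-8.04 ×10⁻²¹ J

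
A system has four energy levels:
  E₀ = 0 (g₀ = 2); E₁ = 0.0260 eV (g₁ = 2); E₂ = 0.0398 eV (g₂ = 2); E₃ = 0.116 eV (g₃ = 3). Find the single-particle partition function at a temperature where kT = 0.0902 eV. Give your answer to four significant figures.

Eᵢ/kT = 0, 0.288248, 0.441242, 1.28603.
Z = Σ gᵢe^(−Eᵢ/kT) = 2·e^(−0) + 2·e^(−0.288248) + 2·e^(−0.441242) + 3·e^(−1.28603) = 2.00000 + 1.49915 + 1.28647 + 0.829097 = 5.61472.

Z = 5.615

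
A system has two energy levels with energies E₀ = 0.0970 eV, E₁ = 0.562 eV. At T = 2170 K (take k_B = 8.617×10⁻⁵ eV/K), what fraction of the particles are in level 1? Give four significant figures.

0.07679

k_BT = 8.617×10⁻⁵ × 2170 K = 0.186989 eV.
Eᵢ/kT = 0.518747, 3.00552.
Z = Σ e^(−Eᵢ/kT) = e^(−0.518747) + e^(−3.00552) = 0.595266 + 0.0495130 = 0.644779.
P₁ = e^(−E₁/kT) / Z = 0.0495130/0.644779 = 0.07679.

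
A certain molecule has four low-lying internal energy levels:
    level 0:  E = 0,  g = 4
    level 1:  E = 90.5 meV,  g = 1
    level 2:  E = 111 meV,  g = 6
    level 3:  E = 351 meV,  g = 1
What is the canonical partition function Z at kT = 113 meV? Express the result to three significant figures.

Eᵢ/kT = 0, 0.80088, 0.98230, 3.1062.
Z = Σ gᵢe^(−Eᵢ/kT) = 4·e^(−0) + 1·e^(−0.80088) + 6·e^(−0.98230) + 1·e^(−3.1062) = 4.0000 + 0.44893 + 2.2467 + 0.044771 = 6.7404.

Z = 6.74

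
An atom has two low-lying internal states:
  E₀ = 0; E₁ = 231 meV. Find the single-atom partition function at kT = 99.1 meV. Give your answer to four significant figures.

Z = 1.097

Eᵢ/kT = 0, 2.33098.
Z = Σ e^(−Eᵢ/kT) = e^(−0) + e^(−2.33098) = 1.00000 + 0.0972004 = 1.09720.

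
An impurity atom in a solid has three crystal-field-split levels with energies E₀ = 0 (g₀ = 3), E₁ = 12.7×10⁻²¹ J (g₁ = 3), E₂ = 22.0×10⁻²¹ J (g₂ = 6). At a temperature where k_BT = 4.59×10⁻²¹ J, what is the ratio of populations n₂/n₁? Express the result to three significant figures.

n₂/n₁ = (g₂/g₁) exp[−(E₂−E₁)/kT] = (6/3) × exp(−(9.3 ×10⁻²¹ J)/(4.59 ×10⁻²¹ J)) = (6/3) × exp(-2.0261) = 0.264.

0.264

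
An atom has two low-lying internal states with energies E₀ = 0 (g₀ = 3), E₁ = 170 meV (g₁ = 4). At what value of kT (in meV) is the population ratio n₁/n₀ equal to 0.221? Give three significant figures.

n₁/n₀ = (g₁/g₀) exp[−(E₁−E₀)/kT] = 0.221.
⇒ (E₁−E₀)/kT = ln((4/3)/0.221) = ln(6.0332) = 1.7973.
kT = 170 meV / 1.7973 = 94.6 meV.

94.6 meV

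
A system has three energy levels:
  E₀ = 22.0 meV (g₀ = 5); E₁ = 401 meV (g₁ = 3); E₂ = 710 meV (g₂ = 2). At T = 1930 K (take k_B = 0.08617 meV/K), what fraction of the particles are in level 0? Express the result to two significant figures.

0.94

k_BT = 0.08617 × 1930 K = 166.3 meV.
Eᵢ/kT = 0.1323, 2.411, 4.269.
Z = Σ gᵢe^(−Eᵢ/kT) = 5·e^(−0.1323) + 3·e^(−2.411) + 2·e^(−4.269) = 4.380 + 0.2692 + 0.02799 = 4.677.
P₀ = g₀ e^(−E₀/kT) / Z = 4.380/4.677 = 0.94.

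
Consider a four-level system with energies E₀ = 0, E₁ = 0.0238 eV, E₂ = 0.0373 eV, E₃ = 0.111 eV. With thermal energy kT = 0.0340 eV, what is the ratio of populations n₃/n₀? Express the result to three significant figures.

n₃/n₀ = exp[−(E₃−E₀)/kT] = exp(−(0.111 eV)/(0.0340 eV)) = exp(-3.2647) = 0.0382.

0.0382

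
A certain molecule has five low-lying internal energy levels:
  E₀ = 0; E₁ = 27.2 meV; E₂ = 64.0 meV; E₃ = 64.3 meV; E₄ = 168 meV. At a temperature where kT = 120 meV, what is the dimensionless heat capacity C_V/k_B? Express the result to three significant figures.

0.139

Eᵢ/kT = 0, 0.22667, 0.53333, 0.53583, 1.4000.
Z = Σ e^(−Eᵢ/kT) = e^(−0) + e^(−0.22667) + e^(−0.53333) + e^(−0.53583) + e^(−1.4000) = 1.0000 + 0.79718 + 0.58665 + 0.58518 + 0.24660 = 3.2156.
⟨E⟩ = 43.004 meV, ⟨E²⟩ = 3847.5 meV².
C_V/k_B = (⟨E²⟩ − ⟨E⟩²)/(kT)² = (3847.5 − 1849.3)/14400 = 0.139.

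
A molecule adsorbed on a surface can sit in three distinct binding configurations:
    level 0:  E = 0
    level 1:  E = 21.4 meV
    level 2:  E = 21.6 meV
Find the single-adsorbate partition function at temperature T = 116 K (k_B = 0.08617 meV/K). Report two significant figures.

k_BT = 0.08617 × 116 K = 9.996 meV.
Eᵢ/kT = 0, 2.141, 2.161.
Z = Σ e^(−Eᵢ/kT) = e^(−0) + e^(−2.141) + e^(−2.161) = 1.000 + 0.1175 + 0.1152 = 1.233.

Z = 1.2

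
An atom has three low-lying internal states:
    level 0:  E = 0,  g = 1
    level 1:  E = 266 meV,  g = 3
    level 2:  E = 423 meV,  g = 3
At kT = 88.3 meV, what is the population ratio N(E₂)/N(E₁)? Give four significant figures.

n₂/n₁ = (g₂/g₁) exp[−(E₂−E₁)/kT] = (3/3) × exp(−(157 meV)/(88.3 meV)) = (3/3) × exp(-1.77803) = 0.1690.

0.1690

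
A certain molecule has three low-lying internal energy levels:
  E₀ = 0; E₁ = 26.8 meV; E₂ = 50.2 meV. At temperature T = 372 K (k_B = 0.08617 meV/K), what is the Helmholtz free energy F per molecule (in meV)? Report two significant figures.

k_BT = 0.08617 × 372 K = 32.06 meV.
Eᵢ/kT = 0, 0.8359, 1.566.
Z = Σ e^(−Eᵢ/kT) = e^(−0) + e^(−0.8359) + e^(−1.566) = 1.000 + 0.4335 + 0.2089 = 1.642.
F = −kT ln Z = −32.06 × ln(1.642) = −32.06 × 0.4959 = -16 meV.

-16 meV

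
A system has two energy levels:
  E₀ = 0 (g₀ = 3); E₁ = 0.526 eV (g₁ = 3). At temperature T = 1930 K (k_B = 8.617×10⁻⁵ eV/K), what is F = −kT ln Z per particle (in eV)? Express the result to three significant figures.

k_BT = 8.617×10⁻⁵ × 1930 K = 0.16631 eV.
Eᵢ/kT = 0, 3.1628.
Z = Σ gᵢe^(−Eᵢ/kT) = 3·e^(−0) + 3·e^(−3.1628) = 3.0000 + 0.12692 = 3.1269.
F = −kT ln Z = −0.16631 × ln(3.1269) = −0.16631 × 1.1400 = -0.190 eV.

-0.190 eV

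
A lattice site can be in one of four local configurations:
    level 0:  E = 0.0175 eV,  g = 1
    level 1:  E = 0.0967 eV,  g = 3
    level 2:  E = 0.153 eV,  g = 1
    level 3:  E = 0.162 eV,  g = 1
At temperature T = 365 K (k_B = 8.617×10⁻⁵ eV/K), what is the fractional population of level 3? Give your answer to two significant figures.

0.0080

k_BT = 8.617×10⁻⁵ × 365 K = 0.03145 eV.
Eᵢ/kT = 0.5564, 3.075, 4.865, 5.151.
Z = Σ gᵢe^(−Eᵢ/kT) = 1·e^(−0.5564) + 3·e^(−3.075) + 1·e^(−4.865) + 1·e^(−5.151) = 0.5733 + 0.1386 + 0.007712 + 0.005794 = 0.7254.
P₃ = g₃ e^(−E₃/kT) / Z = 0.005794/0.7254 = 0.0080.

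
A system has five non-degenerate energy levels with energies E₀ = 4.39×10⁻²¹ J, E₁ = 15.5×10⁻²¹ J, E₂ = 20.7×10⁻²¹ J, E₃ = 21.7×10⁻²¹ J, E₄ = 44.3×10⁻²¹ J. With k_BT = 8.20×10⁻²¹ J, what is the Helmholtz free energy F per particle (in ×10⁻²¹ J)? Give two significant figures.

Eᵢ/kT = 0.5354, 1.890, 2.524, 2.646, 5.402.
Z = Σ e^(−Eᵢ/kT) = e^(−0.5354) + e^(−1.890) + e^(−2.524) + e^(−2.646) + e^(−5.402) = 0.5854 + 0.1511 + 0.08014 + 0.07093 + 0.004508 = 0.8921.
F = −kT ln Z = −8.20 × ln(0.8921) = −8.20 × -0.1142 = 0.94 ×10⁻²¹ J.

0.94 ×10⁻²¹ J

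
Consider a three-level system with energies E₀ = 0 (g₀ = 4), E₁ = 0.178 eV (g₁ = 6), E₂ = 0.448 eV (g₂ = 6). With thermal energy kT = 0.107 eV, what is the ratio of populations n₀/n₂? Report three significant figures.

n₀/n₂ = (g₀/g₂) exp[−(E₀−E₂)/kT] = (4/6) × exp(−(-0.448 eV)/(0.107 eV)) = (4/6) × exp(4.1869) = 43.9.

43.9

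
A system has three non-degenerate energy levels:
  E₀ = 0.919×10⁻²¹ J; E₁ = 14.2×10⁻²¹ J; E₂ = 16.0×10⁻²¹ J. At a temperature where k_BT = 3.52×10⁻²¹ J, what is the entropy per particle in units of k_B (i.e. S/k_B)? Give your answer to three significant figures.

Eᵢ/kT = 0.26108, 4.0341, 4.5455.
Z = Σ e^(−Eᵢ/kT) = e^(−0.26108) + e^(−4.0341) + e^(−4.5455) = 0.77022 + 0.017702 + 0.010615 = 0.79854.
⟨E⟩ = Σ EᵢPᵢ = 1.4139 ×10⁻²¹ J.
S/k_B = ln Z + ⟨E⟩/kT = ln(0.79854) + 1.4139/3.52 = -0.22497 + 0.40168 = 0.177.

0.177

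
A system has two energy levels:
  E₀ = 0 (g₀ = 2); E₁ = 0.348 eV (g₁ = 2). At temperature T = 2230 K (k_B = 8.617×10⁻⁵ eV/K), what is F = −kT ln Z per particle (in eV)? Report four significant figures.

-0.1623 eV

k_BT = 8.617×10⁻⁵ × 2230 K = 0.192159 eV.
Eᵢ/kT = 0, 1.81100.
Z = Σ gᵢe^(−Eᵢ/kT) = 2·e^(−0) + 2·e^(−1.81100) = 2.00000 + 0.326981 = 2.32698.
F = −kT ln Z = −0.192159 × ln(2.32698) = −0.192159 × 0.844571 = -0.1623 eV.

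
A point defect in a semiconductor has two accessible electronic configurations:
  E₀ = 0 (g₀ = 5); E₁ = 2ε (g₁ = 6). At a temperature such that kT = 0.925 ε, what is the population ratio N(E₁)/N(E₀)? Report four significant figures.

n₁/n₀ = (g₁/g₀) exp[−(E₁−E₀)/kT] = (6/5) × exp(−(2ε)/(0.925ε)) = (6/5) × exp(-2.16216) = 0.1381.

0.1381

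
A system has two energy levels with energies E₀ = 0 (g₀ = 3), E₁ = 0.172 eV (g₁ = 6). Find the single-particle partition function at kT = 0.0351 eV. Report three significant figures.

Z = 3.04

Eᵢ/kT = 0, 4.9003.
Z = Σ gᵢe^(−Eᵢ/kT) = 3·e^(−0) + 6·e^(−4.9003) = 3.0000 + 0.044666 = 3.0447.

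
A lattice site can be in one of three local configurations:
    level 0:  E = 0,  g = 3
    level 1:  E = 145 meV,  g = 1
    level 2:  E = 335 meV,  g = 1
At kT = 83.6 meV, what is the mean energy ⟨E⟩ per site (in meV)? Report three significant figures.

Eᵢ/kT = 0, 1.7344, 4.0072.
Z = Σ gᵢe^(−Eᵢ/kT) = 3·e^(−0) + 1·e^(−1.7344) + 1·e^(−4.0072) = 3.0000 + 0.17651 + 0.018184 = 3.1947.
⟨E⟩ = Σ Eᵢ gᵢe^(−Eᵢ/kT) / Z = (0·3.0000 + 145·0.17651 + 335·0.018184) / 3.1947 = 9.92 meV.

9.92 meV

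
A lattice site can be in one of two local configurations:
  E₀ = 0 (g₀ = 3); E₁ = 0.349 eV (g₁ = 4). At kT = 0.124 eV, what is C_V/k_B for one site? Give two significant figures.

0.54

Eᵢ/kT = 0, 2.815.
Z = Σ gᵢe^(−Eᵢ/kT) = 3·e^(−0) + 4·e^(−2.815) = 3.000 + 0.2396 = 3.240.
⟨E⟩ = 0.02581 eV, ⟨E²⟩ = 0.009007 eV².
C_V/k_B = (⟨E²⟩ − ⟨E⟩²)/(kT)² = (0.009007 − 0.0006662)/0.01538 = 0.54.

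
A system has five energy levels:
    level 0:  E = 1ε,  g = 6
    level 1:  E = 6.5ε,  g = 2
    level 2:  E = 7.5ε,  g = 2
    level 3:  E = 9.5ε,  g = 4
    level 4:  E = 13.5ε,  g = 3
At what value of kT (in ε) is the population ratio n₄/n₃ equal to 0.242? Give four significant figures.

3.536 ε

n₄/n₃ = (g₄/g₃) exp[−(E₄−E₃)/kT] = 0.242.
⇒ (E₄−E₃)/kT = ln((3/4)/0.242) = ln(3.09917) = 1.13113.
kT = 4.0ε / 1.13113 = 3.536 ε.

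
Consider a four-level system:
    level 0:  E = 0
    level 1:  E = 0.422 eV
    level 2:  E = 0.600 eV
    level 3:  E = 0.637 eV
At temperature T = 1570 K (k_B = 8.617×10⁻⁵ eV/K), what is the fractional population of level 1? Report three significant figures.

0.0415

k_BT = 8.617×10⁻⁵ × 1570 K = 0.13529 eV.
Eᵢ/kT = 0, 3.1192, 4.4349, 4.7084.
Z = Σ e^(−Eᵢ/kT) = e^(−0) + e^(−3.1192) + e^(−4.4349) + e^(−4.7084) = 1.0000 + 0.044193 + 0.011856 + 0.0090192 = 1.0651.
P₁ = e^(−E₁/kT) / Z = 0.044193/1.0651 = 0.0415.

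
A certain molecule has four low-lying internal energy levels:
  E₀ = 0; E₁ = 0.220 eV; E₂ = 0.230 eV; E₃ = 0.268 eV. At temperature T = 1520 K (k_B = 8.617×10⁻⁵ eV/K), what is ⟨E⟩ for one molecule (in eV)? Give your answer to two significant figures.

k_BT = 8.617×10⁻⁵ × 1520 K = 0.1310 eV.
Eᵢ/kT = 0, 1.679, 1.756, 2.046.
Z = Σ e^(−Eᵢ/kT) = e^(−0) + e^(−1.679) + e^(−1.756) + e^(−2.046) = 1.000 + 0.1866 + 0.1727 + 0.1293 = 1.489.
⟨E⟩ = Σ Eᵢ e^(−Eᵢ/kT) / Z = (0·1.000 + 0.220·0.1866 + 0.230·0.1727 + 0.268·0.1293) / 1.489 = 0.078 eV.

0.078 eV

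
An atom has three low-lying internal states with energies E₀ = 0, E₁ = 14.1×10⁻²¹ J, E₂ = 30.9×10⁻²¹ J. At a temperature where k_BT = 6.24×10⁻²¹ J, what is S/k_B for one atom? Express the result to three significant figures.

0.349

Eᵢ/kT = 0, 2.2596, 4.9519.
Z = Σ e^(−Eᵢ/kT) = e^(−0) + e^(−2.2596) + e^(−4.9519) = 1.0000 + 0.10439 + 0.0070700 = 1.1115.
⟨E⟩ = Σ EᵢPᵢ = 1.5208 ×10⁻²¹ J.
S/k_B = ln Z + ⟨E⟩/kT = ln(1.1115) + 1.5208/6.24 = 0.10571 + 0.24372 = 0.349.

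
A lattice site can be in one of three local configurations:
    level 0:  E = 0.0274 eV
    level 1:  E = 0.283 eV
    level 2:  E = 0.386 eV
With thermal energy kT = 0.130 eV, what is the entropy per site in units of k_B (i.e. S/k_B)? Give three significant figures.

Eᵢ/kT = 0.21077, 2.1769, 2.9692.
Z = Σ e^(−Eᵢ/kT) = e^(−0.21077) + e^(−2.1769) + e^(−2.9692) = 0.80996 + 0.11339 + 0.051344 = 0.97469.
⟨E⟩ = Σ EᵢPᵢ = 0.076025 eV.
S/k_B = ln Z + ⟨E⟩/kT = ln(0.97469) + 0.076025/0.130 = -0.025636 + 0.58481 = 0.559.

0.559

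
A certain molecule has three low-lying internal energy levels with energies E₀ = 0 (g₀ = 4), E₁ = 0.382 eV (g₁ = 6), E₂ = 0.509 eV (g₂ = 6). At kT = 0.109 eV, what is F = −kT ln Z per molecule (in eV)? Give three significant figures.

Eᵢ/kT = 0, 3.5046, 4.6697.
Z = Σ gᵢe^(−Eᵢ/kT) = 4·e^(−0) + 6·e^(−3.5046) + 6·e^(−4.6697) = 4.0000 + 0.18035 + 0.056250 = 4.2366.
F = −kT ln Z = −0.109 × ln(4.2366) = −0.109 × 1.4438 = -0.157 eV.

-0.157 eV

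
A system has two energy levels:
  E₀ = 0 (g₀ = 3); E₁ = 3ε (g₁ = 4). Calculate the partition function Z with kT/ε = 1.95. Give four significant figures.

Eᵢ/kT = 0, 1.53846.
Z = Σ gᵢe^(−Eᵢ/kT) = 3·e^(−0) + 4·e^(−1.53846) = 3.00000 + 0.858846 = 3.85885.

Z = 3.859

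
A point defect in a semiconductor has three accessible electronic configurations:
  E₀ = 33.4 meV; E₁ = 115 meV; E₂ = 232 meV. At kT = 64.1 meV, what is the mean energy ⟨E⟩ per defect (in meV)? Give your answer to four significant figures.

Eᵢ/kT = 0.521061, 1.79407, 3.61934.
Z = Σ e^(−Eᵢ/kT) = e^(−0.521061) + e^(−1.79407) + e^(−3.61934) = 0.593890 + 0.166282 + 0.0268004 = 0.786972.
⟨E⟩ = Σ Eᵢ e^(−Eᵢ/kT) / Z = (33.4·0.593890 + 115·0.166282 + 232·0.0268004) / 0.786972 = 57.40 meV.

57.40 meV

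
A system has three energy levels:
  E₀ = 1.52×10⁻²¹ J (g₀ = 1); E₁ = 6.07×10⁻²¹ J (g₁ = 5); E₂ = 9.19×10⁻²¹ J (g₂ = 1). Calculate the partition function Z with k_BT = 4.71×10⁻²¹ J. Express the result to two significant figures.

Eᵢ/kT = 0.3227, 1.289, 1.951.
Z = Σ gᵢe^(−Eᵢ/kT) = 1·e^(−0.3227) + 5·e^(−1.289) + 1·e^(−1.951) = 0.7242 + 1.378 + 0.1421 = 2.244.

Z = 2.2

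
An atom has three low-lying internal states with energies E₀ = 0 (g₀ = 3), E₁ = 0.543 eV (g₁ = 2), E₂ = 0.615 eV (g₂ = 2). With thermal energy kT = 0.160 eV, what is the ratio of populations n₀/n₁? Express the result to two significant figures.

45

n₀/n₁ = (g₀/g₁) exp[−(E₀−E₁)/kT] = (3/2) × exp(−(-0.543 eV)/(0.160 eV)) = (3/2) × exp(3.394) = 45.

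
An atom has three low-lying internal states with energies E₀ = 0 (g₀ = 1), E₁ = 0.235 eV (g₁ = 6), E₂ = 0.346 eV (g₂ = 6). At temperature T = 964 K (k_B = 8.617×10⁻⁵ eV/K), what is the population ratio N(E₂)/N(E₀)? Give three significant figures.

k_BT = 8.617×10⁻⁵ × 964 K = 0.083068 eV.
n₂/n₀ = (g₂/g₀) exp[−(E₂−E₀)/kT] = (6/1) × exp(−(0.346 eV)/(0.083068 eV)) = (6/1) × exp(-4.1653) = 0.0932.

0.0932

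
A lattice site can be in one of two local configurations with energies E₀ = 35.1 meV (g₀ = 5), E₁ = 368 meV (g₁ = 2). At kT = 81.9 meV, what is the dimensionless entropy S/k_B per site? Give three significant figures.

Eᵢ/kT = 0.42857, 4.4933.
Z = Σ gᵢe^(−Eᵢ/kT) = 5·e^(−0.42857) + 2·e^(−4.4933) = 3.2572 + 0.022367 = 3.2796.
⟨E⟩ = Σ EᵢPᵢ = 37.370 meV.
S/k_B = ln Z + ⟨E⟩/kT = ln(3.2796) + 37.370/81.9 = 1.1877 + 0.45629 = 1.64.

1.64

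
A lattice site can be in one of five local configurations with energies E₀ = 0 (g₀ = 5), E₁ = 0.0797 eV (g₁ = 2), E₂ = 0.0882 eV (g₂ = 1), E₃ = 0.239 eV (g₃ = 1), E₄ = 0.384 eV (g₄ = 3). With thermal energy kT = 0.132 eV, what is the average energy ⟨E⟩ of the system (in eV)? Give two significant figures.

Eᵢ/kT = 0, 0.6038, 0.6682, 1.811, 2.909.
Z = Σ gᵢe^(−Eᵢ/kT) = 5·e^(−0) + 2·e^(−0.6038) + 1·e^(−0.6682) + 1·e^(−1.811) + 3·e^(−2.909) = 5.000 + 1.093 + 0.5126 + 0.1635 + 0.1636 = 6.933.
⟨E⟩ = Σ Eᵢ gᵢe^(−Eᵢ/kT) / Z = (0·5.000 + 0.0797·1.093 + 0.0882·0.5126 + 0.239·0.1635 + 0.384·0.1636) / 6.933 = 0.034 eV.

0.034 eV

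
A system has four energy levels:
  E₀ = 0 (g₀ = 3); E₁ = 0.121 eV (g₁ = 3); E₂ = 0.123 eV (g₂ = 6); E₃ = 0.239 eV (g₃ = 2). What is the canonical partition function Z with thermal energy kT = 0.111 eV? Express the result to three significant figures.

Z = 6.22

Eᵢ/kT = 0, 1.0901, 1.1081, 2.1532.
Z = Σ gᵢe^(−Eᵢ/kT) = 3·e^(−0) + 3·e^(−1.0901) + 6·e^(−1.1081) + 2·e^(−2.1532) = 3.0000 + 1.0085 + 1.9811 + 0.23222 = 6.2218.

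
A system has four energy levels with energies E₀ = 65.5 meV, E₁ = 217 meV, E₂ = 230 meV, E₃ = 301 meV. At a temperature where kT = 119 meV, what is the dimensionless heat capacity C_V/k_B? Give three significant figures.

0.541

Eᵢ/kT = 0.55042, 1.8235, 1.9328, 2.5294.
Z = Σ e^(−Eᵢ/kT) = e^(−0.55042) + e^(−1.8235) + e^(−1.9328) + e^(−2.5294) = 0.57671 + 0.16146 + 0.14474 + 0.079707 = 0.96262.
⟨E⟩ = 135.15 meV, ⟨E²⟩ = 25925 meV².
C_V/k_B = (⟨E²⟩ − ⟨E⟩²)/(kT)² = (25925 − 18266)/14161 = 0.541.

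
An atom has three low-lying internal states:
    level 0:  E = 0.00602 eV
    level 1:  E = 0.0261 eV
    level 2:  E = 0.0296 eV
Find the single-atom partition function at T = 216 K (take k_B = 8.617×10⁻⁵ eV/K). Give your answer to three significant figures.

Z = 1.17

k_BT = 8.617×10⁻⁵ × 216 K = 0.018613 eV.
Eᵢ/kT = 0.32343, 1.4022, 1.5903.
Z = Σ e^(−Eᵢ/kT) = e^(−0.32343) + e^(−1.4022) + e^(−1.5903) = 0.72366 + 0.24606 + 0.20386 = 1.1736.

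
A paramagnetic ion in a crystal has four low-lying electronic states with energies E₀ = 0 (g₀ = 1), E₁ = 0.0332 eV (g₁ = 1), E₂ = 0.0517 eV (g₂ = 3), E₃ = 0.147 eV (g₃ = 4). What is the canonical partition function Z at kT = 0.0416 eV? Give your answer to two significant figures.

Z = 2.4

Eᵢ/kT = 0, 0.7981, 1.243, 3.534.
Z = Σ gᵢe^(−Eᵢ/kT) = 1·e^(−0) + 1·e^(−0.7981) + 3·e^(−1.243) + 4·e^(−3.534) = 1.000 + 0.4502 + 0.8656 + 0.1168 = 2.433.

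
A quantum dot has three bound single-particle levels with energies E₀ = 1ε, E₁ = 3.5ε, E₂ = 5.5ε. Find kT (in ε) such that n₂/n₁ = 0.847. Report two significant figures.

12 ε

n₂/n₁ = exp[−(E₂−E₁)/kT] = 0.847.
⇒ (E₂−E₁)/kT = ln(1/0.847) = ln(1.181) = 0.1664.
kT = 2.0ε / 0.1664 = 12 ε.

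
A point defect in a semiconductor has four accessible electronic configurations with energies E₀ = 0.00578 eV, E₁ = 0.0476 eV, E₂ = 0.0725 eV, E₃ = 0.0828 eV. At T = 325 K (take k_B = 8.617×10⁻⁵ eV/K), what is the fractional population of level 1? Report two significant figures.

k_BT = 8.617×10⁻⁵ × 325 K = 0.02801 eV.
Eᵢ/kT = 0.2064, 1.699, 2.588, 2.956.
Z = Σ e^(−Eᵢ/kT) = e^(−0.2064) + e^(−1.699) + e^(−2.588) + e^(−2.956) = 0.8135 + 0.1829 + 0.07517 + 0.05203 = 1.124.
P₁ = e^(−E₁/kT) / Z = 0.1829/1.124 = 0.16.

0.16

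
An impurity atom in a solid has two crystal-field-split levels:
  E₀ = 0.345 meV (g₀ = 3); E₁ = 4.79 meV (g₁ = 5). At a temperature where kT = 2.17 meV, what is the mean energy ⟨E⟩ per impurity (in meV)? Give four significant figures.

1.131 meV

Eᵢ/kT = 0.158986, 2.20737.
Z = Σ gᵢe^(−Eᵢ/kT) = 3·e^(−0.158986) + 5·e^(−2.20737) = 2.55902 + 0.549948 = 3.10897.
⟨E⟩ = Σ Eᵢ gᵢe^(−Eᵢ/kT) / Z = (0.345·2.55902 + 4.79·0.549948) / 3.10897 = 1.131 meV.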